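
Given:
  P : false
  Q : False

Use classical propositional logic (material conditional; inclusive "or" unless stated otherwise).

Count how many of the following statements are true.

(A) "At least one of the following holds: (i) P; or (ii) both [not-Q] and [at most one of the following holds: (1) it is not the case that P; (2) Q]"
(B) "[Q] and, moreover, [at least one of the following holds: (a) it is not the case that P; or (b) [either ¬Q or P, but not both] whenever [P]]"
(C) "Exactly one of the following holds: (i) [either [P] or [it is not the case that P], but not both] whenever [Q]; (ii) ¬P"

(A): Formalization: P ∨ (¬Q ∧ (¬P ↑ Q))

¬Q = ¬F = T
¬P = ¬F = T
¬P ↑ Q = T ↑ F = T
¬Q ∧ (¬P ↑ Q) = T ∧ T = T
P ∨ (¬Q ∧ (¬P ↑ Q)) = F ∨ T = T
So (A) is true.

(B): Formalization: Q ∧ (¬P ∨ (P → (¬Q ⊕ P)))

¬P = ¬F = T
¬Q = ¬F = T
¬Q ⊕ P = T ⊕ F = T
P → (¬Q ⊕ P) = F → T = T
¬P ∨ (P → (¬Q ⊕ P)) = T ∨ T = T
Q ∧ (¬P ∨ (P → (¬Q ⊕ P))) = F ∧ T = F
Hence (B) is false.

(C): Parsed as (Q → (P ⊕ ¬P)) ⊕ ¬P

¬P = ¬F = T
P ⊕ ¬P = F ⊕ T = T
Q → (P ⊕ ¬P) = F → T = T
¬P = ¬F = T
(Q → (P ⊕ ¬P)) ⊕ ¬P = T ⊕ T = F
So (C) is false.

Count: 1.

1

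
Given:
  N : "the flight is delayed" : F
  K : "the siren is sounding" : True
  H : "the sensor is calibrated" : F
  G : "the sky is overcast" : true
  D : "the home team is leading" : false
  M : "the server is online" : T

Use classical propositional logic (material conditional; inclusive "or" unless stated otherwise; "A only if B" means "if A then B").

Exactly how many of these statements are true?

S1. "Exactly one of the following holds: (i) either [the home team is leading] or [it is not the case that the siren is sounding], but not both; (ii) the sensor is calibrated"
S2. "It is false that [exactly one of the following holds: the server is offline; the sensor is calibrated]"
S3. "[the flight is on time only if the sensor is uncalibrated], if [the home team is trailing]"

S1: Formalization: (D xor not K) xor H

not K = not True = False
D xor not K = False xor False = False
(D xor not K) xor H = False xor False = False
Hence S1 is false.

S2: Formalization: not (not M xor H)

not M = not True = False
not M xor H = False xor False = False
not (not M xor H) = not False = True
So S2 is true.

S3: In symbols: not D -> (not N -> not H)

not D = not False = True
not N = not False = True
not H = not False = True
not N -> not H = True -> True = True
not D -> (not N -> not H) = True -> True = True
Hence S3 is true.

Count: 2.

2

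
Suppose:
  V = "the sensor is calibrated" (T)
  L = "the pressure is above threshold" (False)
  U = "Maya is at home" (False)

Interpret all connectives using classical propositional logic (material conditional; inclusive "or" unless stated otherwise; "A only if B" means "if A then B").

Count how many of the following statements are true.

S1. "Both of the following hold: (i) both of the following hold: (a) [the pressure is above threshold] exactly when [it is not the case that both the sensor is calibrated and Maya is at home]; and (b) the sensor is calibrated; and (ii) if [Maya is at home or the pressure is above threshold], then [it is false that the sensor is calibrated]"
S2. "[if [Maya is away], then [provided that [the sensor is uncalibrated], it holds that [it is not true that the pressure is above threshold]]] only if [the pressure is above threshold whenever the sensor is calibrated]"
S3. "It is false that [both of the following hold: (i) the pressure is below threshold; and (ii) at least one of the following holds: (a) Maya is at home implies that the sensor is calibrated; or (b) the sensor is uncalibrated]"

S1: In symbols: ((L iff (V nand U)) and V) and ((U or L) -> not V)

V nand U = True nand False = True
L iff (V nand U) = False iff True = False
(L iff (V nand U)) and V = False and True = False
U or L = False or False = False
not V = not True = False
(U or L) -> not V = False -> False = True
((L iff (V nand U)) and V) and ((U or L) -> not V) = False and True = False
So S1 is false.

S2: Parsed as (not U -> (not V -> not L)) -> (V -> L)

not U = not False = True
not V = not True = False
not L = not False = True
not V -> not L = False -> True = True
not U -> (not V -> not L) = True -> True = True
V -> L = True -> False = False
(not U -> (not V -> not L)) -> (V -> L) = True -> False = False
Hence S2 is false.

S3: This is not (not L and ((U -> V) or not V)).

not L = not False = True
U -> V = False -> True = True
not V = not True = False
(U -> V) or not V = True or False = True
not L and ((U -> V) or not V) = True and True = True
not (not L and ((U -> V) or not V)) = not True = False
So S3 is false.

True statements: 0 (none).

0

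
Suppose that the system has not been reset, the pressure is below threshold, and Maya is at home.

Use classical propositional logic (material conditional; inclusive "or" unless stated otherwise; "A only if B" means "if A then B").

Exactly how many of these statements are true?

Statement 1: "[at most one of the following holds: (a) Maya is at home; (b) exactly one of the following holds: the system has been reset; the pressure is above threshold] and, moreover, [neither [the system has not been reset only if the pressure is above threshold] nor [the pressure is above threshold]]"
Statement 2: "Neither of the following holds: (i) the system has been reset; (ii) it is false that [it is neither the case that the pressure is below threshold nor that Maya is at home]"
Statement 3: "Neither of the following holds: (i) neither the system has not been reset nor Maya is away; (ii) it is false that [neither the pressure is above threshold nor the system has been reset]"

2

Let R = "Maya is at home" (T), P = "the system has been reset" (F), Q = "the pressure is above threshold" (F).

Statement 1: Parsed as (R ↑ (P ⊕ Q)) ∧ ((¬P → Q) ↓ Q)

P ⊕ Q = F ⊕ F = F
R ↑ (P ⊕ Q) = T ↑ F = T
¬P = ¬F = T
¬P → Q = T → F = F
(¬P → Q) ↓ Q = F ↓ F = T
(R ↑ (P ⊕ Q)) ∧ ((¬P → Q) ↓ Q) = T ∧ T = T
Thus Statement 1 is true.

Statement 2: This is P ↓ ¬(¬Q ↓ R).

¬Q = ¬F = T
¬Q ↓ R = T ↓ T = F
¬(¬Q ↓ R) = ¬F = T
P ↓ ¬(¬Q ↓ R) = F ↓ T = F
Hence Statement 2 is false.

Statement 3: Parsed as (¬P ↓ ¬R) ↓ ¬(Q ↓ P)

¬P = ¬F = T
¬R = ¬T = F
¬P ↓ ¬R = T ↓ F = F
Q ↓ P = F ↓ F = T
¬(Q ↓ P) = ¬T = F
(¬P ↓ ¬R) ↓ ¬(Q ↓ P) = F ↓ F = T
So Statement 3 is true.

True statements: 2 (Statement 1, Statement 3).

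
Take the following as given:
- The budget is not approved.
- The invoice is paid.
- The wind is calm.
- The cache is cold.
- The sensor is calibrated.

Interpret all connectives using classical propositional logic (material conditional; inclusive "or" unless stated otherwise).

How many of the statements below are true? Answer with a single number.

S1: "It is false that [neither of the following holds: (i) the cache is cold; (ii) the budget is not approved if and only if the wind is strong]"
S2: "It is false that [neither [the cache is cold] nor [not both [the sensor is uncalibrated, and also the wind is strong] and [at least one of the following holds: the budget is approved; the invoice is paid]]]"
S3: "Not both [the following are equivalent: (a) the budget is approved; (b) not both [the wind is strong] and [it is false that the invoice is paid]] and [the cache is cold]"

3

Let S = "the cache is warm" (F), P = "the budget is approved" (F), R = "the wind is strong" (F), U = "the sensor is calibrated" (T), Q = "the invoice is paid" (T).

S1: In symbols: ~(~S nor (~P <-> R))

~S = ~F = T
~P = ~F = T
~P <-> R = T <-> F = F
~S nor (~P <-> R) = T nor F = F
~(~S nor (~P <-> R)) = ~F = T
Hence S1 is true.

S2: In symbols: ~(~S nor ((~U & R) nand (P | Q)))

~S = ~F = T
~U = ~T = F
~U & R = F & F = F
P | Q = F | T = T
(~U & R) nand (P | Q) = F nand T = T
~S nor ((~U & R) nand (P | Q)) = T nor T = F
~(~S nor ((~U & R) nand (P | Q))) = ~F = T
So S2 is true.

S3: This is (P <-> (R nand ~Q)) nand ~S.

~Q = ~T = F
R nand ~Q = F nand F = T
P <-> (R nand ~Q) = F <-> T = F
~S = ~F = T
(P <-> (R nand ~Q)) nand ~S = F nand T = T
Hence S3 is true.

3 of the 3 statements are true (S1, S2, S3).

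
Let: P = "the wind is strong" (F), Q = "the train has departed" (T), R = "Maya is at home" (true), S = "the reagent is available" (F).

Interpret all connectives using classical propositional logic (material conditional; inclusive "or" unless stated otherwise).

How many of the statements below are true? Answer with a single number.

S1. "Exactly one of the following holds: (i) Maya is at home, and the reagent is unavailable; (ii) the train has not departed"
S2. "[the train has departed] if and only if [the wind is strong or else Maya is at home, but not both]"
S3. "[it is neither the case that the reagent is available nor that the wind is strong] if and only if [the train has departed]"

3

S1: Parsed as (R & ~S) xor ~Q

~S = ~F = T
R & ~S = T & T = T
~Q = ~T = F
(R & ~S) xor ~Q = T xor F = T
Thus S1 is true.

S2: Parsed as Q <-> (P xor R)

P xor R = F xor T = T
Q <-> (P xor R) = T <-> T = T
Thus S2 is true.

S3: Parsed as (S nor P) <-> Q

S nor P = F nor F = T
(S nor P) <-> Q = T <-> T = T
Hence S3 is true.

True statements: 3 (S1, S2, S3).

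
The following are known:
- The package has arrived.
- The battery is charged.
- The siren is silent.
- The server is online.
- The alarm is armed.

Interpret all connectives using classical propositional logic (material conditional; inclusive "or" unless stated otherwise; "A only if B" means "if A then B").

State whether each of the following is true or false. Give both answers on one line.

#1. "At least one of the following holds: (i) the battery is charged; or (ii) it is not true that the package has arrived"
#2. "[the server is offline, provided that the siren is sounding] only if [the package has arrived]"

#1 true; #2 true

Let Q = "the battery is charged" (T), P = "the package has arrived" (T), R = "the siren is sounding" (F), S = "the server is online" (T).

#1: In symbols: Q | ~P

~P = ~T = F
Q | ~P = T | F = T
Thus #1 is true.

#2: Parsed as (R -> ~S) -> P

~S = ~T = F
R -> ~S = F -> F = T
(R -> ~S) -> P = T -> T = T
Hence #2 is true.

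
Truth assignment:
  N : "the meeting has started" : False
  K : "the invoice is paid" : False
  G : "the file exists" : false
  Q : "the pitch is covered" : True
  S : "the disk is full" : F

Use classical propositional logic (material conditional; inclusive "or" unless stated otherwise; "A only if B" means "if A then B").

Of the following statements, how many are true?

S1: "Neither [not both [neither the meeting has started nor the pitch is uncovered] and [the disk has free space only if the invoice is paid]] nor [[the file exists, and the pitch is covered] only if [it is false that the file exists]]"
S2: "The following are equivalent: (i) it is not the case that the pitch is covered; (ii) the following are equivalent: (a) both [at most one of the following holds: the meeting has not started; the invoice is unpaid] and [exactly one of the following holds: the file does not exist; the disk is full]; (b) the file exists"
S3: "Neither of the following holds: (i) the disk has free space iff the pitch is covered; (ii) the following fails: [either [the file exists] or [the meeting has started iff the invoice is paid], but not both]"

S1: Parsed as ((N ↓ ¬Q) ↑ (¬S → K)) ↓ ((G ∧ Q) → ¬G)

¬Q = ¬T = F
N ↓ ¬Q = F ↓ F = T
¬S = ¬F = T
¬S → K = T → F = F
(N ↓ ¬Q) ↑ (¬S → K) = T ↑ F = T
G ∧ Q = F ∧ T = F
¬G = ¬F = T
(G ∧ Q) → ¬G = F → T = T
((N ↓ ¬Q) ↑ (¬S → K)) ↓ ((G ∧ Q) → ¬G) = T ↓ T = F
Hence S1 is false.

S2: Formalization: ¬Q ↔ (((¬N ↑ ¬K) ∧ (¬G ⊕ S)) ↔ G)

¬Q = ¬T = F
¬N = ¬F = T
¬K = ¬F = T
¬N ↑ ¬K = T ↑ T = F
¬G = ¬F = T
¬G ⊕ S = T ⊕ F = T
(¬N ↑ ¬K) ∧ (¬G ⊕ S) = F ∧ T = F
((¬N ↑ ¬K) ∧ (¬G ⊕ S)) ↔ G = F ↔ F = T
¬Q ↔ (((¬N ↑ ¬K) ∧ (¬G ⊕ S)) ↔ G) = F ↔ T = F
Hence S2 is false.

S3: Formalization: (¬S ↔ Q) ↓ ¬(G ⊕ (N ↔ K))

¬S = ¬F = T
¬S ↔ Q = T ↔ T = T
N ↔ K = F ↔ F = T
G ⊕ (N ↔ K) = F ⊕ T = T
¬(G ⊕ (N ↔ K)) = ¬T = F
(¬S ↔ Q) ↓ ¬(G ⊕ (N ↔ K)) = T ↓ F = F
Thus S3 is false.

True statements: 0 (none).

0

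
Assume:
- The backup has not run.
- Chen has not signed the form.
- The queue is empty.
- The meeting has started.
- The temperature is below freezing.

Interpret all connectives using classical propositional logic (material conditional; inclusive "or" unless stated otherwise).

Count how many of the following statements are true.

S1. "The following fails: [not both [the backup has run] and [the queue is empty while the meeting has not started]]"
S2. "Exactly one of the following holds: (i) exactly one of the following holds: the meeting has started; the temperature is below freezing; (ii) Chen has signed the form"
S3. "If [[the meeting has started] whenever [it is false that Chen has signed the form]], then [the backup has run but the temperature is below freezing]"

Let K = "the backup has run" (F), W = "the queue is empty" (T), N = "the meeting has started" (T), G = "the temperature is below freezing" (T), V = "Chen has signed the form" (F).

S1: Parsed as ¬(K ↑ (W ∧ ¬N))

¬N = ¬T = F
W ∧ ¬N = T ∧ F = F
K ↑ (W ∧ ¬N) = F ↑ F = T
¬(K ↑ (W ∧ ¬N)) = ¬T = F
So S1 is false.

S2: In symbols: (N ⊕ G) ⊕ V

N ⊕ G = T ⊕ T = F
(N ⊕ G) ⊕ V = F ⊕ F = F
Thus S2 is false.

S3: Formalization: (¬V → N) → (K ∧ G)

¬V = ¬F = T
¬V → N = T → T = T
K ∧ G = F ∧ T = F
(¬V → N) → (K ∧ G) = T → F = F
Thus S3 is false.

0 of the 3 statements are true (none).

0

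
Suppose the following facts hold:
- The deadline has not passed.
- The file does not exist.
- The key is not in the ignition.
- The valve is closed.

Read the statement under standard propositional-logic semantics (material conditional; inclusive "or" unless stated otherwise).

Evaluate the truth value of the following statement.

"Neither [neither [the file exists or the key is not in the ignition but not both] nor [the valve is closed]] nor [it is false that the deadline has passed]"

Let P = "the file exists" (F), D = "the key is in the ignition" (F), Q = "the valve is open" (F), G = "the deadline has passed" (F).
This is ((P ⊕ ¬D) ↓ ¬Q) ↓ ¬G.

¬D = ¬F = T
P ⊕ ¬D = F ⊕ T = T
¬Q = ¬F = T
(P ⊕ ¬D) ↓ ¬Q = T ↓ T = F
¬G = ¬F = T
((P ⊕ ¬D) ↓ ¬Q) ↓ ¬G = F ↓ T = F

The statement is false.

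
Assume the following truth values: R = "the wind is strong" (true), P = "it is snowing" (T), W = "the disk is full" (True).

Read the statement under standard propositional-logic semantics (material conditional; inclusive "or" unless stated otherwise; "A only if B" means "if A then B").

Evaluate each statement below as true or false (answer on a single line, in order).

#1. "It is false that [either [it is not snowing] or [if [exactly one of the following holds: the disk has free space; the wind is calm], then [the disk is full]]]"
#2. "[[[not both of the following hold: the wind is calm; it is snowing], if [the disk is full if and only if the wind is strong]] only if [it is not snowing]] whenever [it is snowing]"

#1 False; #2 False

#1: Parsed as ¬(¬P ∨ ((¬W ⊕ ¬R) → W))

¬P = ¬T = F
¬W = ¬T = F
¬R = ¬T = F
¬W ⊕ ¬R = F ⊕ F = F
(¬W ⊕ ¬R) → W = F → T = T
¬P ∨ ((¬W ⊕ ¬R) → W) = F ∨ T = T
¬(¬P ∨ ((¬W ⊕ ¬R) → W)) = ¬T = F
So #1 is false.

#2: This is P → (((W ↔ R) → (¬R ↑ P)) → ¬P).

W ↔ R = T ↔ T = T
¬R = ¬T = F
¬R ↑ P = F ↑ T = T
(W ↔ R) → (¬R ↑ P) = T → T = T
¬P = ¬T = F
((W ↔ R) → (¬R ↑ P)) → ¬P = T → F = F
P → (((W ↔ R) → (¬R ↑ P)) → ¬P) = T → F = F
So #2 is false.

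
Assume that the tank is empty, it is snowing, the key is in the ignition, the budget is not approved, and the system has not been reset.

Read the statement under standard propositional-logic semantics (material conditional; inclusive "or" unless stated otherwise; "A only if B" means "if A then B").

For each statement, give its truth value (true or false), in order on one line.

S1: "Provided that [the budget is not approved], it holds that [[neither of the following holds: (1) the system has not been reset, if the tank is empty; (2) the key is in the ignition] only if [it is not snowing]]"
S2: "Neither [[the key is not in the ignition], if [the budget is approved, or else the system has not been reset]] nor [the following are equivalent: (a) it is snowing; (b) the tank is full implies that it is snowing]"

Let S = "the budget is approved" (F), P = "the tank is full" (F), U = "the system has been reset" (F), R = "the key is in the ignition" (T), Q = "it is snowing" (T).

S1: In symbols: ~S -> (((~P -> ~U) nor R) -> ~Q)

~S = ~F = T
~P = ~F = T
~U = ~F = T
~P -> ~U = T -> T = T
(~P -> ~U) nor R = T nor T = F
~Q = ~T = F
((~P -> ~U) nor R) -> ~Q = F -> F = T
~S -> (((~P -> ~U) nor R) -> ~Q) = T -> T = T
Thus S1 is true.

S2: Formalization: ((S | ~U) -> ~R) nor (Q <-> (P -> Q))

~U = ~F = T
S | ~U = F | T = T
~R = ~T = F
(S | ~U) -> ~R = T -> F = F
P -> Q = F -> T = T
Q <-> (P -> Q) = T <-> T = T
((S | ~U) -> ~R) nor (Q <-> (P -> Q)) = F nor T = F
So S2 is false.

S1 T, S2 F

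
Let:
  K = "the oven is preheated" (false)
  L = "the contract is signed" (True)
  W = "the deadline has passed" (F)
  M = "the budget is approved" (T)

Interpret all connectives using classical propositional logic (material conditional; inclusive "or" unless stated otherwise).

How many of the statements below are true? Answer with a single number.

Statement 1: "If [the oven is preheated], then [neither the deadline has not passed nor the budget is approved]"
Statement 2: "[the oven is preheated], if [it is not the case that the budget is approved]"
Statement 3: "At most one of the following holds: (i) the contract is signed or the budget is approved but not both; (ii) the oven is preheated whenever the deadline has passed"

3

Statement 1: Formalization: K → (¬W ↓ M)

¬W = ¬F = T
¬W ↓ M = T ↓ T = F
K → (¬W ↓ M) = F → F = T
Hence Statement 1 is true.

Statement 2: This is ¬M → K.

¬M = ¬T = F
¬M → K = F → F = T
Hence Statement 2 is true.

Statement 3: This is (L ⊕ M) ↑ (W → K).

L ⊕ M = T ⊕ T = F
W → K = F → F = T
(L ⊕ M) ↑ (W → K) = F ↑ T = T
So Statement 3 is true.

True statements: 3.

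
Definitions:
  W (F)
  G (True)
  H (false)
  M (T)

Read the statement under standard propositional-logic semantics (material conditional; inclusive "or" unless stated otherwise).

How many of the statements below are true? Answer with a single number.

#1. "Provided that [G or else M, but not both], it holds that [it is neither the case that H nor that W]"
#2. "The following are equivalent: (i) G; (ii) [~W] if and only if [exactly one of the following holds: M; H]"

2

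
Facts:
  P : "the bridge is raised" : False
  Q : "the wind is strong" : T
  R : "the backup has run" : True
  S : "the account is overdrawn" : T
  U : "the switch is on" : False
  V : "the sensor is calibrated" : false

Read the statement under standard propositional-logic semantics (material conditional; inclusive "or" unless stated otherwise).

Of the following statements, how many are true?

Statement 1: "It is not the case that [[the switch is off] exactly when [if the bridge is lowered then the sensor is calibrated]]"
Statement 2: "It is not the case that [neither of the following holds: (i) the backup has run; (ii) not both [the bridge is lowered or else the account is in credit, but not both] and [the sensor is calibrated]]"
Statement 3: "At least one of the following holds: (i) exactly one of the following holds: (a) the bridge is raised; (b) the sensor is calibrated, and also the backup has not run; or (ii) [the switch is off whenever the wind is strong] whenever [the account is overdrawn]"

Statement 1: Parsed as ~(~U <-> (~P -> V))

~U = ~F = T
~P = ~F = T
~P -> V = T -> F = F
~U <-> (~P -> V) = T <-> F = F
~(~U <-> (~P -> V)) = ~F = T
So Statement 1 is true.

Statement 2: Parsed as ~(R nor ((~P xor ~S) nand V))

~P = ~F = T
~S = ~T = F
~P xor ~S = T xor F = T
(~P xor ~S) nand V = T nand F = T
R nor ((~P xor ~S) nand V) = T nor T = F
~(R nor ((~P xor ~S) nand V)) = ~F = T
So Statement 2 is true.

Statement 3: In symbols: (P xor (V & ~R)) | (S -> (Q -> ~U))

~R = ~T = F
V & ~R = F & F = F
P xor (V & ~R) = F xor F = F
~U = ~F = T
Q -> ~U = T -> T = T
S -> (Q -> ~U) = T -> T = T
(P xor (V & ~R)) | (S -> (Q -> ~U)) = F | T = T
Hence Statement 3 is true.

True statements: 3.

3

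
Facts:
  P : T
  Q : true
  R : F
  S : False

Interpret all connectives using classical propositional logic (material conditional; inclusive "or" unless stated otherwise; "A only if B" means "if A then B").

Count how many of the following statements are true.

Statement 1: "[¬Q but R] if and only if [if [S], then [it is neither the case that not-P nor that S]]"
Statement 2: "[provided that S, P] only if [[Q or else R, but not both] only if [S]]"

0

Statement 1: In symbols: (~Q & R) <-> (S -> (~P nor S))

~Q = ~T = F
~Q & R = F & F = F
~P = ~T = F
~P nor S = F nor F = T
S -> (~P nor S) = F -> T = T
(~Q & R) <-> (S -> (~P nor S)) = F <-> T = F
So Statement 1 is false.

Statement 2: Parsed as (S -> P) -> ((Q xor R) -> S)

S -> P = F -> T = T
Q xor R = T xor F = T
(Q xor R) -> S = T -> F = F
(S -> P) -> ((Q xor R) -> S) = T -> F = F
Hence Statement 2 is false.

0 of the 2 statements are true (none).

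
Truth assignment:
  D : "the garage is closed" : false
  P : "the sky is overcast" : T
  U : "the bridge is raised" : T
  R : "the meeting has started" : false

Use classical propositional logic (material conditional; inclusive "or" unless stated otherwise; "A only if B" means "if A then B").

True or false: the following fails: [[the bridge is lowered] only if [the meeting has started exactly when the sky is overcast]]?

Parsed as not (not U -> (R iff P))

not U = not True = False
R iff P = False iff True = False
not U -> (R iff P) = False -> False = True
not (not U -> (R iff P)) = not True = False

The statement is false.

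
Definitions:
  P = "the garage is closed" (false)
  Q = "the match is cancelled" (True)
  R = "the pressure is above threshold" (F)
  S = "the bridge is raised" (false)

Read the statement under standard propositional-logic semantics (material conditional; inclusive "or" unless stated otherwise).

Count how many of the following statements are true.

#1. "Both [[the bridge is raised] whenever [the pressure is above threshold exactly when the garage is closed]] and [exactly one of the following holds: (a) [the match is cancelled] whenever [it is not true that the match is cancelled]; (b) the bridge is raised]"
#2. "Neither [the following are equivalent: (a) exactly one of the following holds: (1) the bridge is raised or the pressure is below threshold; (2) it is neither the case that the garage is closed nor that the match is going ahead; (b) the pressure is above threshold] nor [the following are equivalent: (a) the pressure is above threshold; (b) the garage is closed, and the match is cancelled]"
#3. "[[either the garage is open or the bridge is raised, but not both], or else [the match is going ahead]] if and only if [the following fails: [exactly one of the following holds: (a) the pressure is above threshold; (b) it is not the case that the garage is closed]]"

#1: This is ((R iff P) -> S) and ((not Q -> Q) xor S).

R iff P = False iff False = True
(R iff P) -> S = True -> False = False
not Q = not True = False
not Q -> Q = False -> True = True
(not Q -> Q) xor S = True xor False = True
((R iff P) -> S) and ((not Q -> Q) xor S) = False and True = False
Hence #1 is false.

#2: This is (((S or not R) xor (P nor not Q)) iff R) nor (R iff (P and Q)).

not R = not False = True
S or not R = False or True = True
not Q = not True = False
P nor not Q = False nor False = True
(S or not R) xor (P nor not Q) = True xor True = False
((S or not R) xor (P nor not Q)) iff R = False iff False = True
P and Q = False and True = False
R iff (P and Q) = False iff False = True
(((S or not R) xor (P nor not Q)) iff R) nor (R iff (P and Q)) = True nor True = False
So #2 is false.

#3: Parsed as ((not P xor S) or not Q) iff not (R xor not P)

not P = not False = True
not P xor S = True xor False = True
not Q = not True = False
(not P xor S) or not Q = True or False = True
not P = not False = True
R xor not P = False xor True = True
not (R xor not P) = not True = False
((not P xor S) or not Q) iff not (R xor not P) = True iff False = False
Hence #3 is false.

Count: 0.

0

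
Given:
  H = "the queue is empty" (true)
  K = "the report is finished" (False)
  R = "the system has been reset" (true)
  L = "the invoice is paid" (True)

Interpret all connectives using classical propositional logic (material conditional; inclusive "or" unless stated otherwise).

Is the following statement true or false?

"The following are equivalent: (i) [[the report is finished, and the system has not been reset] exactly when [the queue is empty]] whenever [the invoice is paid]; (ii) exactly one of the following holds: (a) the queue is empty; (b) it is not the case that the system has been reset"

Parsed as (L -> ((K and not R) iff H)) iff (H xor not R)

not R = not True = False
K and not R = False and False = False
(K and not R) iff H = False iff True = False
L -> ((K and not R) iff H) = True -> False = False
not R = not True = False
H xor not R = True xor False = True
(L -> ((K and not R) iff H)) iff (H xor not R) = False iff True = False

False.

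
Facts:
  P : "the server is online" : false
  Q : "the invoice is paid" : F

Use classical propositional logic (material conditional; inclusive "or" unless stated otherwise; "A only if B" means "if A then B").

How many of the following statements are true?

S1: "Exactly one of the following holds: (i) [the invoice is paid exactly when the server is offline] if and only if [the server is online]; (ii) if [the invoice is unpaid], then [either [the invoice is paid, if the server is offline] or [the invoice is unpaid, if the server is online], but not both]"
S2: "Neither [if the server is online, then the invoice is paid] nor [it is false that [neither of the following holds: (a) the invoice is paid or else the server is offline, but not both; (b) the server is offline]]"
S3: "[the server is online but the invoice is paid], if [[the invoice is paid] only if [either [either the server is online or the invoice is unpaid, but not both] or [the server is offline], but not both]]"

S1: Formalization: ((Q iff not P) iff P) xor (not Q -> ((not P -> Q) xor (P -> not Q)))

not P = not False = True
Q iff not P = False iff True = False
(Q iff not P) iff P = False iff False = True
not Q = not False = True
not P = not False = True
not P -> Q = True -> False = False
not Q = not False = True
P -> not Q = False -> True = True
(not P -> Q) xor (P -> not Q) = False xor True = True
not Q -> ((not P -> Q) xor (P -> not Q)) = True -> True = True
((Q iff not P) iff P) xor (not Q -> ((not P -> Q) xor (P -> not Q))) = True xor True = False
So S1 is false.

S2: Parsed as (P -> Q) nor not ((Q xor not P) nor not P)

P -> Q = False -> False = True
not P = not False = True
Q xor not P = False xor True = True
not P = not False = True
(Q xor not P) nor not P = True nor True = False
not ((Q xor not P) nor not P) = not False = True
(P -> Q) nor not ((Q xor not P) nor not P) = True nor True = False
So S2 is false.

S3: Parsed as (Q -> ((P xor not Q) xor not P)) -> (P and Q)

not Q = not False = True
P xor not Q = False xor True = True
not P = not False = True
(P xor not Q) xor not P = True xor True = False
Q -> ((P xor not Q) xor not P) = False -> False = True
P and Q = False and False = False
(Q -> ((P xor not Q) xor not P)) -> (P and Q) = True -> False = False
So S3 is false.

True statements: 0 (none).

0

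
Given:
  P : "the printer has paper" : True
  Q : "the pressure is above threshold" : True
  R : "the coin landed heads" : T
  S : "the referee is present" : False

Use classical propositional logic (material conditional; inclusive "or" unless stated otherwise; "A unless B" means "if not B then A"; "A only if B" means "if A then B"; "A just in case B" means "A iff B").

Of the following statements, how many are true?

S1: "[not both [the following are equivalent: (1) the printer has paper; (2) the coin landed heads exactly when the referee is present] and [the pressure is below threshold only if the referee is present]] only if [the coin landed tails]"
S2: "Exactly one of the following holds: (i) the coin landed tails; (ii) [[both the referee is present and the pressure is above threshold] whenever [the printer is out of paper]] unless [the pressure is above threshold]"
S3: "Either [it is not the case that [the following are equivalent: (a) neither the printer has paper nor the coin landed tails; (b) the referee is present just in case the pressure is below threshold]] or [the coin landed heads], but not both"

S1: Formalization: ((P ↔ (R ↔ S)) ↑ (¬Q → S)) → ¬R

R ↔ S = T ↔ F = F
P ↔ (R ↔ S) = T ↔ F = F
¬Q = ¬T = F
¬Q → S = F → F = T
(P ↔ (R ↔ S)) ↑ (¬Q → S) = F ↑ T = T
¬R = ¬T = F
((P ↔ (R ↔ S)) ↑ (¬Q → S)) → ¬R = T → F = F
Thus S1 is false.

S2: Parsed as ¬R ⊕ ((¬P → (S ∧ Q)) ∨ Q)

¬R = ¬T = F
¬P = ¬T = F
S ∧ Q = F ∧ T = F
¬P → (S ∧ Q) = F → F = T
(¬P → (S ∧ Q)) ∨ Q = T ∨ T = T
¬R ⊕ ((¬P → (S ∧ Q)) ∨ Q) = F ⊕ T = T
Thus S2 is true.

S3: This is ¬((P ↓ ¬R) ↔ (S ↔ ¬Q)) ⊕ R.

¬R = ¬T = F
P ↓ ¬R = T ↓ F = F
¬Q = ¬T = F
S ↔ ¬Q = F ↔ F = T
(P ↓ ¬R) ↔ (S ↔ ¬Q) = F ↔ T = F
¬((P ↓ ¬R) ↔ (S ↔ ¬Q)) = ¬F = T
¬((P ↓ ¬R) ↔ (S ↔ ¬Q)) ⊕ R = T ⊕ T = F
Thus S3 is false.

Count: 1.

1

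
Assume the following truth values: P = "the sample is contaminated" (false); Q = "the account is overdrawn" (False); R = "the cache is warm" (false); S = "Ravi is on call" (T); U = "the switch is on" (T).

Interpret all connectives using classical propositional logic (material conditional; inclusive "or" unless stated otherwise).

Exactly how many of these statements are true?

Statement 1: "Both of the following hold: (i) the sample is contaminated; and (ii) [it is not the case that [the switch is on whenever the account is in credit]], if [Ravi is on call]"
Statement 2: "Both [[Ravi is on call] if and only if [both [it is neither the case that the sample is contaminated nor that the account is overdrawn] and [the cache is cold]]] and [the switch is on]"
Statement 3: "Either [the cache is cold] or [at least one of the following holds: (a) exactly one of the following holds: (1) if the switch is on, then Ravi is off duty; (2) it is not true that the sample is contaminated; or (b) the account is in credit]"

Statement 1: In symbols: P & (S -> ~(~Q -> U))

~Q = ~F = T
~Q -> U = T -> T = T
~(~Q -> U) = ~T = F
S -> ~(~Q -> U) = T -> F = F
P & (S -> ~(~Q -> U)) = F & F = F
Hence Statement 1 is false.

Statement 2: Formalization: (S <-> ((P nor Q) & ~R)) & U

P nor Q = F nor F = T
~R = ~F = T
(P nor Q) & ~R = T & T = T
S <-> ((P nor Q) & ~R) = T <-> T = T
(S <-> ((P nor Q) & ~R)) & U = T & T = T
Hence Statement 2 is true.

Statement 3: Parsed as ~R | (((U -> ~S) xor ~P) | ~Q)

~R = ~F = T
~S = ~T = F
U -> ~S = T -> F = F
~P = ~F = T
(U -> ~S) xor ~P = F xor T = T
~Q = ~F = T
((U -> ~S) xor ~P) | ~Q = T | T = T
~R | (((U -> ~S) xor ~P) | ~Q) = T | T = T
Thus Statement 3 is true.

2 of the 3 statements are true (Statement 2, Statement 3).

2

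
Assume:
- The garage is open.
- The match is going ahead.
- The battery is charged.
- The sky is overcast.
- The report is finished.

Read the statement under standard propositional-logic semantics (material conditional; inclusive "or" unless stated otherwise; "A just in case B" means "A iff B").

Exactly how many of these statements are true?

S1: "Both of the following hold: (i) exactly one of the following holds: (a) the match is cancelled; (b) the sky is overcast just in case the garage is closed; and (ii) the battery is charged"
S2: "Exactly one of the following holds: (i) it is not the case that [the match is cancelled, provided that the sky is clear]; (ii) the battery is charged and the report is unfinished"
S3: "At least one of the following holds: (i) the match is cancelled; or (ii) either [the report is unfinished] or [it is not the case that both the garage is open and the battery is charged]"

0

Let Q = "the match is cancelled" (False), S = "the sky is overcast" (True), P = "the garage is closed" (False), R = "the battery is charged" (True), U = "the report is finished" (True).

S1: Formalization: (Q xor (S iff P)) and R

S iff P = True iff False = False
Q xor (S iff P) = False xor False = False
(Q xor (S iff P)) and R = False and True = False
Hence S1 is false.

S2: This is not (not S -> Q) xor (R and not U).

not S = not True = False
not S -> Q = False -> False = True
not (not S -> Q) = not True = False
not U = not True = False
R and not U = True and False = False
not (not S -> Q) xor (R and not U) = False xor False = False
So S2 is false.

S3: Parsed as Q or (not U or (not P nand R))

not U = not True = False
not P = not False = True
not P nand R = True nand True = False
not U or (not P nand R) = False or False = False
Q or (not U or (not P nand R)) = False or False = False
Hence S3 is false.

0 of the 3 statements are true (none).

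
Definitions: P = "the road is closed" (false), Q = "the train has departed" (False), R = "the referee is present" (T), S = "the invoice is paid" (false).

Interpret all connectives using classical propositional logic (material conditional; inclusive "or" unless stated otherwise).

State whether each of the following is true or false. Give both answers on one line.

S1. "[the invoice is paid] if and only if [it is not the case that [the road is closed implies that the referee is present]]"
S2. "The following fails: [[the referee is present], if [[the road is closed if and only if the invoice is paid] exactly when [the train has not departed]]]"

S1: This is S ↔ ¬(P → R).

P → R = F → T = T
¬(P → R) = ¬T = F
S ↔ ¬(P → R) = F ↔ F = T
Hence S1 is true.

S2: Formalization: ¬(((P ↔ S) ↔ ¬Q) → R)

P ↔ S = F ↔ F = T
¬Q = ¬F = T
(P ↔ S) ↔ ¬Q = T ↔ T = T
((P ↔ S) ↔ ¬Q) → R = T → T = T
¬(((P ↔ S) ↔ ¬Q) → R) = ¬T = F
Hence S2 is false.

S1 true, S2 false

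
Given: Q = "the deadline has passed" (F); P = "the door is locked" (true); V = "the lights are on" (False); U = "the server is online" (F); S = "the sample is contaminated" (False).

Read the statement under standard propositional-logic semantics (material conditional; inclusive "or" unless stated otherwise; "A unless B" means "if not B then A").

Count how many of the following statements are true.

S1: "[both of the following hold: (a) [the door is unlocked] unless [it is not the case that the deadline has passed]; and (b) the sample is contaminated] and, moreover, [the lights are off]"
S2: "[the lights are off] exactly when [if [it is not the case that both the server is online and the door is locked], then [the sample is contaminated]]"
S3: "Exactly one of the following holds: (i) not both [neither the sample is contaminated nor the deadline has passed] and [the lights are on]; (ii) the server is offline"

S1: Parsed as ((¬P ∨ ¬Q) ∧ S) ∧ ¬V

¬P = ¬T = F
¬Q = ¬F = T
¬P ∨ ¬Q = F ∨ T = T
(¬P ∨ ¬Q) ∧ S = T ∧ F = F
¬V = ¬F = T
((¬P ∨ ¬Q) ∧ S) ∧ ¬V = F ∧ T = F
Hence S1 is false.

S2: This is ¬V ↔ ((U ↑ P) → S).

¬V = ¬F = T
U ↑ P = F ↑ T = T
(U ↑ P) → S = T → F = F
¬V ↔ ((U ↑ P) → S) = T ↔ F = F
Thus S2 is false.

S3: This is ((S ↓ Q) ↑ V) ⊕ ¬U.

S ↓ Q = F ↓ F = T
(S ↓ Q) ↑ V = T ↑ F = T
¬U = ¬F = T
((S ↓ Q) ↑ V) ⊕ ¬U = T ⊕ T = F
So S3 is false.

True statements: 0 (none).

0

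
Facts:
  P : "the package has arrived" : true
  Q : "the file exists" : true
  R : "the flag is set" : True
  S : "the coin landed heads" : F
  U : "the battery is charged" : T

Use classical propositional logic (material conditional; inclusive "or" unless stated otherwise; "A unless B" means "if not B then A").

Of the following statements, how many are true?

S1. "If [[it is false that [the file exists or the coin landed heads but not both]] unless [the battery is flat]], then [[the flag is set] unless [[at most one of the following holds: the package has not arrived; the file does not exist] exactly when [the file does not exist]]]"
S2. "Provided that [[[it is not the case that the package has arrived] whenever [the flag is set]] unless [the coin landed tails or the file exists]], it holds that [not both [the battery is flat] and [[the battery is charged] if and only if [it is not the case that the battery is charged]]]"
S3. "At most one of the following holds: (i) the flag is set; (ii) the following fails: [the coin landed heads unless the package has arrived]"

3

S1: Formalization: (¬(Q ⊕ S) ∨ ¬U) → (R ∨ ((¬P ↑ ¬Q) ↔ ¬Q))

Q ⊕ S = T ⊕ F = T
¬(Q ⊕ S) = ¬T = F
¬U = ¬T = F
¬(Q ⊕ S) ∨ ¬U = F ∨ F = F
¬P = ¬T = F
¬Q = ¬T = F
¬P ↑ ¬Q = F ↑ F = T
¬Q = ¬T = F
(¬P ↑ ¬Q) ↔ ¬Q = T ↔ F = F
R ∨ ((¬P ↑ ¬Q) ↔ ¬Q) = T ∨ F = T
(¬(Q ⊕ S) ∨ ¬U) → (R ∨ ((¬P ↑ ¬Q) ↔ ¬Q)) = F → T = T
So S1 is true.

S2: In symbols: ((R → ¬P) ∨ (¬S ∨ Q)) → (¬U ↑ (U ↔ ¬U))

¬P = ¬T = F
R → ¬P = T → F = F
¬S = ¬F = T
¬S ∨ Q = T ∨ T = T
(R → ¬P) ∨ (¬S ∨ Q) = F ∨ T = T
¬U = ¬T = F
¬U = ¬T = F
U ↔ ¬U = T ↔ F = F
¬U ↑ (U ↔ ¬U) = F ↑ F = T
((R → ¬P) ∨ (¬S ∨ Q)) → (¬U ↑ (U ↔ ¬U)) = T → T = T
Hence S2 is true.

S3: Parsed as R ↑ ¬(S ∨ P)

S ∨ P = F ∨ T = T
¬(S ∨ P) = ¬T = F
R ↑ ¬(S ∨ P) = T ↑ F = T
Hence S3 is true.

Count: 3.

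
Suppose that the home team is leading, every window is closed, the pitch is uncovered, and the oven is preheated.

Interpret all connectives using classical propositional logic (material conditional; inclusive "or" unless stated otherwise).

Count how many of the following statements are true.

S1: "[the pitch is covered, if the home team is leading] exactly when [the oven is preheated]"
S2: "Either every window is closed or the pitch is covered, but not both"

Let D = "the home team is leading" (T), L = "the pitch is covered" (F), S = "the oven is preheated" (T), U = "a window is open" (F).

S1: In symbols: (D → L) ↔ S

D → L = T → F = F
(D → L) ↔ S = F ↔ T = F
Thus S1 is false.

S2: In symbols: ¬U ⊕ L

¬U = ¬F = T
¬U ⊕ L = T ⊕ F = T
Thus S2 is true.

True statements: 1.

1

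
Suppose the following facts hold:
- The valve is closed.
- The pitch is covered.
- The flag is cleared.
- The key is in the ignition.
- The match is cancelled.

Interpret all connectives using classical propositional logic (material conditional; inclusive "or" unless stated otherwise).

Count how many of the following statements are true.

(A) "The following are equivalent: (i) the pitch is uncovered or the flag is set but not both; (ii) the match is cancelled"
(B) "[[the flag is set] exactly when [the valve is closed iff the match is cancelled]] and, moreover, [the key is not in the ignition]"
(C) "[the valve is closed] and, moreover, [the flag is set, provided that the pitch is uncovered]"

Let S = "the pitch is covered" (T), L = "the flag is set" (F), D = "the match is cancelled" (T), G = "the valve is open" (F), H = "the key is in the ignition" (T).

(A): Formalization: (~S xor L) <-> D

~S = ~T = F
~S xor L = F xor F = F
(~S xor L) <-> D = F <-> T = F
So (A) is false.

(B): This is (L <-> (~G <-> D)) & ~H.

~G = ~F = T
~G <-> D = T <-> T = T
L <-> (~G <-> D) = F <-> T = F
~H = ~T = F
(L <-> (~G <-> D)) & ~H = F & F = F
So (B) is false.

(C): This is ~G & (~S -> L).

~G = ~F = T
~S = ~T = F
~S -> L = F -> F = T
~G & (~S -> L) = T & T = T
So (C) is true.

True statements: 1.

1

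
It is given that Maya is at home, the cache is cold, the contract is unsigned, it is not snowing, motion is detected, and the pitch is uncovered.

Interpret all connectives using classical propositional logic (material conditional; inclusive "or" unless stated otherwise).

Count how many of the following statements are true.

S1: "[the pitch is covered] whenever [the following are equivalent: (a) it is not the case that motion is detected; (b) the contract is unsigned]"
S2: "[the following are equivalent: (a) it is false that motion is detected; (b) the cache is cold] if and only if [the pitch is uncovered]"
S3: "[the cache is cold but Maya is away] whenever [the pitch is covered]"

Let P = "motion is detected" (T), R = "the contract is signed" (F), S = "the pitch is covered" (F), Q = "the cache is warm" (F), H = "Maya is at home" (T).

S1: Parsed as (¬P ↔ ¬R) → S

¬P = ¬T = F
¬R = ¬F = T
¬P ↔ ¬R = F ↔ T = F
(¬P ↔ ¬R) → S = F → F = T
Hence S1 is true.

S2: In symbols: (¬P ↔ ¬Q) ↔ ¬S

¬P = ¬T = F
¬Q = ¬F = T
¬P ↔ ¬Q = F ↔ T = F
¬S = ¬F = T
(¬P ↔ ¬Q) ↔ ¬S = F ↔ T = F
Hence S2 is false.

S3: This is S → (¬Q ∧ ¬H).

¬Q = ¬F = T
¬H = ¬T = F
¬Q ∧ ¬H = T ∧ F = F
S → (¬Q ∧ ¬H) = F → F = T
Hence S3 is true.

Count: 2.

2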